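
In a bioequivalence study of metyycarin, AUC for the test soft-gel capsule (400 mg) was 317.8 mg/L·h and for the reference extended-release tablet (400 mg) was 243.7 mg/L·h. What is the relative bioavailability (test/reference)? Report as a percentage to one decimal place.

F_rel = 130.4%

F_rel = (AUC_test/D_test) / (AUC_ref/D_ref)
      = (317.8/400) / (243.7/400)
      = 0.7945 / 0.60925 = 1.3041 = 130.41%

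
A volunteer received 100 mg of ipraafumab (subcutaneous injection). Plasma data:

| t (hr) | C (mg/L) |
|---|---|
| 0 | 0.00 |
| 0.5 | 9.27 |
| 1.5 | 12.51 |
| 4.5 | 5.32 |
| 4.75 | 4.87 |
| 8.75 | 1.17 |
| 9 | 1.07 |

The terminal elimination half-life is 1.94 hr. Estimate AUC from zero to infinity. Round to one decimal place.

AUC = 56.6 mg/L·hr

Trapezoidal AUC_0→9:
  [0→0.5]: (0.00+9.27)/2 × 0.5 = 2.3175
  [0.5→1.5]: (9.27+12.51)/2 × 1 = 10.89
  [1.5→4.5]: (12.51+5.32)/2 × 3 = 26.745
  [4.5→4.75]: (5.32+4.87)/2 × 0.25 = 1.27375
  [4.75→8.75]: (4.87+1.17)/2 × 4 = 12.08
  [8.75→9]: (1.17+1.07)/2 × 0.25 = 0.28
  Sum = 53.58625 mg/L·hr
k_e = ln2 / t½ = 0.693147 / 1.94 = 0.3573 hr^-1
Extrapolated tail: C_last / k_e = 1.07 / 0.3573 = 2.995
AUC_0→∞ = 53.58625 + 2.995 = 56.58125 mg/L·hr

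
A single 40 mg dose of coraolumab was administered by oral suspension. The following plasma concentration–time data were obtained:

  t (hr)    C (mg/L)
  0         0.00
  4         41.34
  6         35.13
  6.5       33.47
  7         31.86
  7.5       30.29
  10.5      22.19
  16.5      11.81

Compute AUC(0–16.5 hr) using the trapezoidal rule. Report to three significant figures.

Trapezoidal AUC_0→16.5:
  [0→4]: (0.00+41.34)/2 × 4 = 82.68
  [4→6]: (41.34+35.13)/2 × 2 = 76.47
  [6→6.5]: (35.13+33.47)/2 × 0.5 = 17.15
  [6.5→7]: (33.47+31.86)/2 × 0.5 = 16.3325
  [7→7.5]: (31.86+30.29)/2 × 0.5 = 15.5375
  [7.5→10.5]: (30.29+22.19)/2 × 3 = 78.72
  [10.5→16.5]: (22.19+11.81)/2 × 6 = 102.0
  Sum = 388.89 mg/L·hr

AUC = 389 mg/L·hr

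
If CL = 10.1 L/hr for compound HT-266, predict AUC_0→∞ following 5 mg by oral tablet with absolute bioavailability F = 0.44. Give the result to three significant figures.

AUC = 0.218 mg/L·hr

AUC_0→∞ = F × Dose / CL
        = 0.44 × 5 / 10.1 = 0.217822 mg/L·hr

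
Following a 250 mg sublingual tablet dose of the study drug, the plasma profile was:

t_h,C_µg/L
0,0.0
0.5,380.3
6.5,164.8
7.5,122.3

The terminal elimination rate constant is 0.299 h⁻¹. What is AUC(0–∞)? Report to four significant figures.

Trapezoidal AUC_0→7.5:
  [0→0.5]: (0.0+380.3)/2 × 0.5 = 95.075
  [0.5→6.5]: (380.3+164.8)/2 × 6 = 1635.3
  [6.5→7.5]: (164.8+122.3)/2 × 1 = 143.55
  Sum = 1873.925 µg/L·h
Extrapolated tail: C_last / k_e = 122.3 / 0.299 = 409.030
AUC_0→∞ = 1873.925 + 409.030 = 2282.955 µg/L·h

AUC = 2283 µg/L·h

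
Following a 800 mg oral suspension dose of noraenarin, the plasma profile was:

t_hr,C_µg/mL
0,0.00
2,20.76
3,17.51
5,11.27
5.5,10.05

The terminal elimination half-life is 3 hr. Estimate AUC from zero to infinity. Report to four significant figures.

AUC = 117.5 µg/mL·hr

Trapezoidal AUC_0→5.5:
  [0→2]: (0.00+20.76)/2 × 2 = 20.76
  [2→3]: (20.76+17.51)/2 × 1 = 19.135
  [3→5]: (17.51+11.27)/2 × 2 = 28.78
  [5→5.5]: (11.27+10.05)/2 × 0.5 = 5.33
  Sum = 74.005 µg/mL·hr
k_e = ln2 / t½ = 0.693147 / 3 = 0.2310 hr^-1
Extrapolated tail: C_last / k_e = 10.05 / 0.231 = 43.506
AUC_0→∞ = 74.005 + 43.506 = 117.511 µg/mL·hr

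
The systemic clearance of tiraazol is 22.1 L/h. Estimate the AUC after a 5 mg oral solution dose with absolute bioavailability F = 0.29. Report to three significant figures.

AUC = 0.0656 mg/L·h

AUC_0→∞ = F × Dose / CL
        = 0.29 × 5 / 22.1 = 0.0656109 mg/L·h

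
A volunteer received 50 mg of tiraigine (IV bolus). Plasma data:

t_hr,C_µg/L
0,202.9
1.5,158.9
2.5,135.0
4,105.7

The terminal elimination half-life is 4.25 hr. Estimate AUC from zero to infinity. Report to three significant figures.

Trapezoidal AUC_0→4:
  [0→1.5]: (202.9+158.9)/2 × 1.5 = 271.35
  [1.5→2.5]: (158.9+135.0)/2 × 1 = 146.95
  [2.5→4]: (135.0+105.7)/2 × 1.5 = 180.525
  Sum = 598.825 µg/L·hr
k_e = ln2 / t½ = 0.693147 / 4.25 = 0.1631 hr^-1
Extrapolated tail: C_last / k_e = 105.7 / 0.1631 = 648.069
AUC_0→∞ = 598.825 + 648.069 = 1246.894 µg/L·hr

AUC = 1250 µg/L·hr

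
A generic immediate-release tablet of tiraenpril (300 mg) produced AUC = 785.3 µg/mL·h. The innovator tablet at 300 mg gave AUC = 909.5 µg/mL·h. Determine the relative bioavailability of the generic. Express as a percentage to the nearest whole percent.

F_rel = 86%

F_rel = (AUC_test/D_test) / (AUC_ref/D_ref)
      = (785.3/300) / (909.5/300)
      = 2.61767 / 3.03167 = 0.8634 = 86.34%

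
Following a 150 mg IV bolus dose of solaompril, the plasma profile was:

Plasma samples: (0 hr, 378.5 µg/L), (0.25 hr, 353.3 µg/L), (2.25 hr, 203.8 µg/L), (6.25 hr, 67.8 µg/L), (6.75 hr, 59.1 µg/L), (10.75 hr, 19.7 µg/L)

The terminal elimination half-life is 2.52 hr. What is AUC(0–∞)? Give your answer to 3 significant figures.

Trapezoidal AUC_0→10.75:
  [0→0.25]: (378.5+353.3)/2 × 0.25 = 91.475
  [0.25→2.25]: (353.3+203.8)/2 × 2 = 557.1
  [2.25→6.25]: (203.8+67.8)/2 × 4 = 543.2
  [6.25→6.75]: (67.8+59.1)/2 × 0.5 = 31.725
  [6.75→10.75]: (59.1+19.7)/2 × 4 = 157.6
  Sum = 1381.1 µg/L·hr
k_e = ln2 / t½ = 0.693147 / 2.52 = 0.2751 hr^-1
Extrapolated tail: C_last / k_e = 19.7 / 0.2751 = 71.610
AUC_0→∞ = 1381.1 + 71.610 = 1452.71 µg/L·hr

AUC = 1450 µg/L·hr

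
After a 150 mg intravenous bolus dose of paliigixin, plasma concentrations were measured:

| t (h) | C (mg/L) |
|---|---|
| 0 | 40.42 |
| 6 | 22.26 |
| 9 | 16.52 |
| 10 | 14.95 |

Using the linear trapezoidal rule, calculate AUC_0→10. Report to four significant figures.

AUC = 261.9 mg/L·h

Trapezoidal AUC_0→10:
  [0→6]: (40.42+22.26)/2 × 6 = 188.04
  [6→9]: (22.26+16.52)/2 × 3 = 58.17
  [9→10]: (16.52+14.95)/2 × 1 = 15.735
  Sum = 261.945 mg/L·h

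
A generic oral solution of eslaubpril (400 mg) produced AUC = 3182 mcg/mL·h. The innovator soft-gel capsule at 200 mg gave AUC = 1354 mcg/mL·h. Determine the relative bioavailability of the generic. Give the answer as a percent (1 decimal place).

F_rel = (AUC_test/D_test) / (AUC_ref/D_ref)
      = (3182/400) / (1354/200)
      = 7.955 / 6.77 = 1.1750 = 117.50%

F_rel = 117.5%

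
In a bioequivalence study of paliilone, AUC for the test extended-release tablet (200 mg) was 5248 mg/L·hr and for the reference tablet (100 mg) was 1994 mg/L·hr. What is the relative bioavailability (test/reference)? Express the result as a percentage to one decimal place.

F_rel = 131.6%

F_rel = (AUC_test/D_test) / (AUC_ref/D_ref)
      = (5248/200) / (1994/100)
      = 26.24 / 19.94 = 1.3159 = 131.59%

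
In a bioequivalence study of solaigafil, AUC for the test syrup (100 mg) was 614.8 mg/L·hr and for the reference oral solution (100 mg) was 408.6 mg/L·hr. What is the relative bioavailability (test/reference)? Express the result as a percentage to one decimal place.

F_rel = (AUC_test/D_test) / (AUC_ref/D_ref)
      = (614.8/100) / (408.6/100)
      = 6.148 / 4.086 = 1.5047 = 150.47%

F_rel = 150.5%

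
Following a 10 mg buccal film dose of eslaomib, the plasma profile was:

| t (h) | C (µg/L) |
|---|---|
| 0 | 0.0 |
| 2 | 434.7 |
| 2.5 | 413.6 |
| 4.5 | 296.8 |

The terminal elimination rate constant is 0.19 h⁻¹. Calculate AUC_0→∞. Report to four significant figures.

Trapezoidal AUC_0→4.5:
  [0→2]: (0.0+434.7)/2 × 2 = 434.7
  [2→2.5]: (434.7+413.6)/2 × 0.5 = 212.075
  [2.5→4.5]: (413.6+296.8)/2 × 2 = 710.4
  Sum = 1357.175 µg/L·h
Extrapolated tail: C_last / k_e = 296.8 / 0.19 = 1562.105
AUC_0→∞ = 1357.175 + 1562.105 = 2919.28 µg/L·h

AUC = 2919 µg/L·h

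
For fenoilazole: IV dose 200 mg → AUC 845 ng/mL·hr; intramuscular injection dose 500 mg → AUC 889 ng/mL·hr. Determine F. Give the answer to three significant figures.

F = (AUC_ev / D_ev) / (AUC_iv / D_iv)
  = (889/500) / (845/200)
  = 1.778 / 4.225 = 0.4208

F = 0.421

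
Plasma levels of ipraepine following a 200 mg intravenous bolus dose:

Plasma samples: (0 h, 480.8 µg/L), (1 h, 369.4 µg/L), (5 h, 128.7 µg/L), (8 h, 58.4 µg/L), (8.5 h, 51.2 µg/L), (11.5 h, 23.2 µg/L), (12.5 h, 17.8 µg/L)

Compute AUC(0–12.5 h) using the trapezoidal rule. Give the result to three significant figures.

AUC = 1860 µg/L·h

Trapezoidal AUC_0→12.5:
  [0→1]: (480.8+369.4)/2 × 1 = 425.1
  [1→5]: (369.4+128.7)/2 × 4 = 996.2
  [5→8]: (128.7+58.4)/2 × 3 = 280.65
  [8→8.5]: (58.4+51.2)/2 × 0.5 = 27.4
  [8.5→11.5]: (51.2+23.2)/2 × 3 = 111.6
  [11.5→12.5]: (23.2+17.8)/2 × 1 = 20.5
  Sum = 1861.45 µg/L·h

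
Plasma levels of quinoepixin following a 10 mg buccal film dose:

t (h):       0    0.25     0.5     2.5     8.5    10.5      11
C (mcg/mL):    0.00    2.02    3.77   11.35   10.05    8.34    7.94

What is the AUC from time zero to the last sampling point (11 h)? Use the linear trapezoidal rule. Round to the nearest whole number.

Trapezoidal AUC_0→11:
  [0→0.25]: (0.00+2.02)/2 × 0.25 = 0.2525
  [0.25→0.5]: (2.02+3.77)/2 × 0.25 = 0.72375
  [0.5→2.5]: (3.77+11.35)/2 × 2 = 15.12
  [2.5→8.5]: (11.35+10.05)/2 × 6 = 64.2
  [8.5→10.5]: (10.05+8.34)/2 × 2 = 18.39
  [10.5→11]: (8.34+7.94)/2 × 0.5 = 4.07
  Sum = 102.75625 mcg/mL·h

AUC = 103 mcg/mL·h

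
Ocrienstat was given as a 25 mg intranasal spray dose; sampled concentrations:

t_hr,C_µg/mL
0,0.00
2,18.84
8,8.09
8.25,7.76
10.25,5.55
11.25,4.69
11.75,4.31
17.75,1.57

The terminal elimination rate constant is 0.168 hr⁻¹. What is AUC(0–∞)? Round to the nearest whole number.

Trapezoidal AUC_0→17.75:
  [0→2]: (0.00+18.84)/2 × 2 = 18.84
  [2→8]: (18.84+8.09)/2 × 6 = 80.79
  [8→8.25]: (8.09+7.76)/2 × 0.25 = 1.98125
  [8.25→10.25]: (7.76+5.55)/2 × 2 = 13.31
  [10.25→11.25]: (5.55+4.69)/2 × 1 = 5.12
  [11.25→11.75]: (4.69+4.31)/2 × 0.5 = 2.25
  [11.75→17.75]: (4.31+1.57)/2 × 6 = 17.64
  Sum = 139.93125 µg/mL·hr
Extrapolated tail: C_last / k_e = 1.57 / 0.168 = 9.345
AUC_0→∞ = 139.93125 + 9.345 = 149.27625 µg/mL·hr

AUC = 149 µg/mL·hr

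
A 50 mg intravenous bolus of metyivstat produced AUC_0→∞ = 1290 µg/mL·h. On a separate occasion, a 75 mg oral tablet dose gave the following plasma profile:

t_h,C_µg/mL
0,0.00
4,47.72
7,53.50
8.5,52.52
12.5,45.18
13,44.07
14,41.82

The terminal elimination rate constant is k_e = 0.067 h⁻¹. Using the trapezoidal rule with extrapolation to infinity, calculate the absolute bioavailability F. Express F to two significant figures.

F = 0.63

Trapezoidal AUC_0→14 (oral tablet):
  [0→4]: (0.00+47.72)/2 × 4 = 95.44
  [4→7]: (47.72+53.50)/2 × 3 = 151.83
  [7→8.5]: (53.50+52.52)/2 × 1.5 = 79.515
  [8.5→12.5]: (52.52+45.18)/2 × 4 = 195.4
  [12.5→13]: (45.18+44.07)/2 × 0.5 = 22.3125
  [13→14]: (44.07+41.82)/2 × 1 = 42.945
  Sum = 587.4425 µg/mL·h
Tail: C_last/k_e = 41.82/0.067 = 624.179
AUC_0→∞ (oral tablet) = 587.4425 + 624.179 = 1211.6215 µg/mL·h
F = (AUC_ev/D_ev)/(AUC_iv/D_iv) = (1211.6215/75)/(1290/50) = 16.155/25.8 = 0.6262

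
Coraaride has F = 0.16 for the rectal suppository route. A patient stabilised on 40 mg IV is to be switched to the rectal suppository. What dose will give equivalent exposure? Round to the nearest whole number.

For equal systemic exposure: F × D_ev = D_iv
D_ev = D_iv / F = 40 / 0.16 = 250 mg

D_rectal = 250 mg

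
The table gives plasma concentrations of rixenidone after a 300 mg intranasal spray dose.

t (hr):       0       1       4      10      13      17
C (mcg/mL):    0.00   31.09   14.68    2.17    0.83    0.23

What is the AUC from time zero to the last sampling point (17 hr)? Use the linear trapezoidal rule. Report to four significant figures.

AUC = 141.4 mcg/mL·hr

Trapezoidal AUC_0→17:
  [0→1]: (0.00+31.09)/2 × 1 = 15.545
  [1→4]: (31.09+14.68)/2 × 3 = 68.655
  [4→10]: (14.68+2.17)/2 × 6 = 50.55
  [10→13]: (2.17+0.83)/2 × 3 = 4.5
  [13→17]: (0.83+0.23)/2 × 4 = 2.12
  Sum = 141.37 mcg/mL·hr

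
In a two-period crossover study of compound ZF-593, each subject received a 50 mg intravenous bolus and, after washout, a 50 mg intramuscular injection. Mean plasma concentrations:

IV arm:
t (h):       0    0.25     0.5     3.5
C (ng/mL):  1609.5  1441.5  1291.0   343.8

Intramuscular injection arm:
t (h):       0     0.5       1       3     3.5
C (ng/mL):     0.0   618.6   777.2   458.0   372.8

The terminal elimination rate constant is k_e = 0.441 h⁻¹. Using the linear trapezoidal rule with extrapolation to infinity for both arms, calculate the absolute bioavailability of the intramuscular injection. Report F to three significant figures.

F = 0.706

Trapezoidal AUC_0→3.5 (IV):
  [0→0.25]: (1609.5+1441.5)/2 × 0.25 = 381.375
  [0.25→0.5]: (1441.5+1291.0)/2 × 0.25 = 341.5625
  [0.5→3.5]: (1291.0+343.8)/2 × 3 = 2452.2
  Sum = 3175.1375 ng/mL·h
IV tail: 343.8/0.441 = 779.592; AUC_iv,0→∞ = 3175.1375 + 779.592 = 3954.7295 ng/mL·h
Trapezoidal AUC_0→3.5 (intramuscular injection):
  [0→0.5]: (0.0+618.6)/2 × 0.5 = 154.65
  [0.5→1]: (618.6+777.2)/2 × 0.5 = 348.95
  [1→3]: (777.2+458.0)/2 × 2 = 1235.2
  [3→3.5]: (458.0+372.8)/2 × 0.5 = 207.7
  Sum = 1946.5 ng/mL·h
intramuscular injection tail: 372.8/0.441 = 845.351; AUC_ev,0→∞ = 1946.5 + 845.351 = 2791.851 ng/mL·h
F = (AUC_ev/D_ev)/(AUC_iv/D_iv) = (2791.851/50)/(3954.7295/50) = 55.83702/79.09459 = 0.7060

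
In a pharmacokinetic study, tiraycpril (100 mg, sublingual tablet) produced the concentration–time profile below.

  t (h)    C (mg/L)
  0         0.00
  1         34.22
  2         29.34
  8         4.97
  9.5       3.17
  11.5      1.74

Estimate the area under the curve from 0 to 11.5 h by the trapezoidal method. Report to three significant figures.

AUC = 163 mg/L·h

Trapezoidal AUC_0→11.5:
  [0→1]: (0.00+34.22)/2 × 1 = 17.11
  [1→2]: (34.22+29.34)/2 × 1 = 31.78
  [2→8]: (29.34+4.97)/2 × 6 = 102.93
  [8→9.5]: (4.97+3.17)/2 × 1.5 = 6.105
  [9.5→11.5]: (3.17+1.74)/2 × 2 = 4.91
  Sum = 162.835 mg/L·h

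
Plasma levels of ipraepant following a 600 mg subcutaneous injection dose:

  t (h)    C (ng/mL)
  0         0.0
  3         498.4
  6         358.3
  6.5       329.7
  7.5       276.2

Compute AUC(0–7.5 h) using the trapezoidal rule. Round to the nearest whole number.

Trapezoidal AUC_0→7.5:
  [0→3]: (0.0+498.4)/2 × 3 = 747.6
  [3→6]: (498.4+358.3)/2 × 3 = 1285.05
  [6→6.5]: (358.3+329.7)/2 × 0.5 = 172.0
  [6.5→7.5]: (329.7+276.2)/2 × 1 = 302.95
  Sum = 2507.6 ng/mL·h

AUC = 2508 ng/mL·h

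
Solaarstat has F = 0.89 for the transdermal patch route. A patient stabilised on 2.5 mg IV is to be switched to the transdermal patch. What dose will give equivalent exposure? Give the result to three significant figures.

D_transdermal = 2.81 mg

For equal systemic exposure: F × D_ev = D_iv
D_ev = D_iv / F = 2.5 / 0.89 = 2.80899 mg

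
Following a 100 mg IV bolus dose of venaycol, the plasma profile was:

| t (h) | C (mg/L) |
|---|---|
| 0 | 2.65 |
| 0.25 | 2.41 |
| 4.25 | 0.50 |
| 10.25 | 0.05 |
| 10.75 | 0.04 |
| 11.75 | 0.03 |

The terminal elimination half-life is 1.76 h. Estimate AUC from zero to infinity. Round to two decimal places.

AUC = 8.24 mg/L·h

Trapezoidal AUC_0→11.75:
  [0→0.25]: (2.65+2.41)/2 × 0.25 = 0.6325
  [0.25→4.25]: (2.41+0.50)/2 × 4 = 5.82
  [4.25→10.25]: (0.50+0.05)/2 × 6 = 1.65
  [10.25→10.75]: (0.05+0.04)/2 × 0.5 = 0.0225
  [10.75→11.75]: (0.04+0.03)/2 × 1 = 0.035
  Sum = 8.16 mg/L·h
k_e = ln2 / t½ = 0.693147 / 1.76 = 0.3938 h^-1
Extrapolated tail: C_last / k_e = 0.03 / 0.3938 = 0.076
AUC_0→∞ = 8.16 + 0.076 = 8.236 mg/L·h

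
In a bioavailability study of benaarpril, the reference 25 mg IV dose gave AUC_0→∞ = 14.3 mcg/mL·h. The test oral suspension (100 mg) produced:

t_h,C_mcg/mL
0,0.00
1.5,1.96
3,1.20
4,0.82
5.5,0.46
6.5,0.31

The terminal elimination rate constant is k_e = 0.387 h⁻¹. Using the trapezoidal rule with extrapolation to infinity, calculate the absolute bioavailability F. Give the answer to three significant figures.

F = 0.122

Trapezoidal AUC_0→6.5 (oral suspension):
  [0→1.5]: (0.00+1.96)/2 × 1.5 = 1.47
  [1.5→3]: (1.96+1.20)/2 × 1.5 = 2.37
  [3→4]: (1.20+0.82)/2 × 1 = 1.01
  [4→5.5]: (0.82+0.46)/2 × 1.5 = 0.96
  [5.5→6.5]: (0.46+0.31)/2 × 1 = 0.385
  Sum = 6.195 mcg/mL·h
Tail: C_last/k_e = 0.31/0.387 = 0.801
AUC_0→∞ (oral suspension) = 6.195 + 0.801 = 6.996 mcg/mL·h
F = (AUC_ev/D_ev)/(AUC_iv/D_iv) = (6.996/100)/(14.3/25) = 0.06996/0.572 = 0.1223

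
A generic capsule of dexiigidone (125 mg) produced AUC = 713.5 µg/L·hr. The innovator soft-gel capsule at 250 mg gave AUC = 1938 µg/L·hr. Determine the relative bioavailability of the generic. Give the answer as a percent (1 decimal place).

F_rel = 73.6%

F_rel = (AUC_test/D_test) / (AUC_ref/D_ref)
      = (713.5/125) / (1938/250)
      = 5.708 / 7.752 = 0.7363 = 73.63%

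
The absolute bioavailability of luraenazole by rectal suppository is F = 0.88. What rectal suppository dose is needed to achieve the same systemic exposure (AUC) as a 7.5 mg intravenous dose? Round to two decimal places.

D_rectal = 8.52 mg

For equal systemic exposure: F × D_ev = D_iv
D_ev = D_iv / F = 7.5 / 0.88 = 8.52273 mg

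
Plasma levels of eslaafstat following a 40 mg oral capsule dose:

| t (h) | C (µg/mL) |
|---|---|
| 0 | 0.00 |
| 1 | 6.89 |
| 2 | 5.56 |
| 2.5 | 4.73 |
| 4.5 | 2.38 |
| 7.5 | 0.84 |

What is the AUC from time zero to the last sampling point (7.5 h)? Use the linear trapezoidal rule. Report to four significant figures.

Trapezoidal AUC_0→7.5:
  [0→1]: (0.00+6.89)/2 × 1 = 3.445
  [1→2]: (6.89+5.56)/2 × 1 = 6.225
  [2→2.5]: (5.56+4.73)/2 × 0.5 = 2.5725
  [2.5→4.5]: (4.73+2.38)/2 × 2 = 7.11
  [4.5→7.5]: (2.38+0.84)/2 × 3 = 4.83
  Sum = 24.1825 µg/mL·h

AUC = 24.18 µg/mL·h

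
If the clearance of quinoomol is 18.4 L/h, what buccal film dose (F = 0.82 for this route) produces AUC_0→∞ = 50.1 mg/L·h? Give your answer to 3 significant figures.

Dose = 1120 mg

Dose = CL × AUC_0→∞ / F
     = 18.4 × 50.1 / 0.82 = 1124.2 mg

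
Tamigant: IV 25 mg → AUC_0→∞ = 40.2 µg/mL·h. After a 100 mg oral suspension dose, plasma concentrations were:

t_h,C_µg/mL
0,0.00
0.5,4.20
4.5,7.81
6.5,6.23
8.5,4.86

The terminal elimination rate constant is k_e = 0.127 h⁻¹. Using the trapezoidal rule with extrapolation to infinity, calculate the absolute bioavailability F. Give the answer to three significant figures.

F = 0.550

Trapezoidal AUC_0→8.5 (oral suspension):
  [0→0.5]: (0.00+4.20)/2 × 0.5 = 1.05
  [0.5→4.5]: (4.20+7.81)/2 × 4 = 24.02
  [4.5→6.5]: (7.81+6.23)/2 × 2 = 14.04
  [6.5→8.5]: (6.23+4.86)/2 × 2 = 11.09
  Sum = 50.2 µg/mL·h
Tail: C_last/k_e = 4.86/0.127 = 38.268
AUC_0→∞ (oral suspension) = 50.2 + 38.268 = 88.468 µg/mL·h
F = (AUC_ev/D_ev)/(AUC_iv/D_iv) = (88.468/100)/(40.2/25) = 0.88468/1.608 = 0.5502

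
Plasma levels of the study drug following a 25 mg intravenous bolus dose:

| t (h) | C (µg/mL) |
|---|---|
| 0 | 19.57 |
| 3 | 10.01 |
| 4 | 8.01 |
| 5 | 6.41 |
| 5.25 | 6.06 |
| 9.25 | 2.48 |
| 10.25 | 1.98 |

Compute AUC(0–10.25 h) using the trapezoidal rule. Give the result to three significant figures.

AUC = 81.5 µg/mL·h

Trapezoidal AUC_0→10.25:
  [0→3]: (19.57+10.01)/2 × 3 = 44.37
  [3→4]: (10.01+8.01)/2 × 1 = 9.01
  [4→5]: (8.01+6.41)/2 × 1 = 7.21
  [5→5.25]: (6.41+6.06)/2 × 0.25 = 1.55875
  [5.25→9.25]: (6.06+2.48)/2 × 4 = 17.08
  [9.25→10.25]: (2.48+1.98)/2 × 1 = 2.23
  Sum = 81.45875 µg/mL·h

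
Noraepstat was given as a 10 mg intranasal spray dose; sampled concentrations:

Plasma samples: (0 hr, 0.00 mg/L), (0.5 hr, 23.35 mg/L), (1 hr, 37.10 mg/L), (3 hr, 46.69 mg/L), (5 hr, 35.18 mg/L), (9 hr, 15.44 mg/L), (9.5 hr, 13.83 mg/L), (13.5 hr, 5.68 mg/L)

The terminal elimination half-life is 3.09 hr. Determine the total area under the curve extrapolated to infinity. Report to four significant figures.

Trapezoidal AUC_0→13.5:
  [0→0.5]: (0.00+23.35)/2 × 0.5 = 5.8375
  [0.5→1]: (23.35+37.10)/2 × 0.5 = 15.1125
  [1→3]: (37.10+46.69)/2 × 2 = 83.79
  [3→5]: (46.69+35.18)/2 × 2 = 81.87
  [5→9]: (35.18+15.44)/2 × 4 = 101.24
  [9→9.5]: (15.44+13.83)/2 × 0.5 = 7.3175
  [9.5→13.5]: (13.83+5.68)/2 × 4 = 39.02
  Sum = 334.1875 mg/L·hr
k_e = ln2 / t½ = 0.693147 / 3.09 = 0.2243 hr^-1
Extrapolated tail: C_last / k_e = 5.68 / 0.2243 = 25.323
AUC_0→∞ = 334.1875 + 25.323 = 359.5105 mg/L·hr

AUC = 359.5 mg/L·hr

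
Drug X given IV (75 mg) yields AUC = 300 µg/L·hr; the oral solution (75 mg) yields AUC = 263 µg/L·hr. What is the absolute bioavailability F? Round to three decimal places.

F = 0.877

F = (AUC_ev / D_ev) / (AUC_iv / D_iv)
  = (263/75) / (300/75)
  = 3.50667 / 4 = 0.8767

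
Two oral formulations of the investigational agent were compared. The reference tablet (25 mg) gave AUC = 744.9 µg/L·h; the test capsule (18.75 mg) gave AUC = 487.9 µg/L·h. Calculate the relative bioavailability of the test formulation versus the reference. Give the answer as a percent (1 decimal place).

F_rel = (AUC_test/D_test) / (AUC_ref/D_ref)
      = (487.9/18.75) / (744.9/25)
      = 26.0213 / 29.796 = 0.8733 = 87.33%

F_rel = 87.3%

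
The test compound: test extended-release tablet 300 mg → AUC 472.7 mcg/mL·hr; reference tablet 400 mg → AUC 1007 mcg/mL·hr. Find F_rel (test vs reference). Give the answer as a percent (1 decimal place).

F_rel = 62.6%

F_rel = (AUC_test/D_test) / (AUC_ref/D_ref)
      = (472.7/300) / (1007/400)
      = 1.57567 / 2.5175 = 0.6259 = 62.59%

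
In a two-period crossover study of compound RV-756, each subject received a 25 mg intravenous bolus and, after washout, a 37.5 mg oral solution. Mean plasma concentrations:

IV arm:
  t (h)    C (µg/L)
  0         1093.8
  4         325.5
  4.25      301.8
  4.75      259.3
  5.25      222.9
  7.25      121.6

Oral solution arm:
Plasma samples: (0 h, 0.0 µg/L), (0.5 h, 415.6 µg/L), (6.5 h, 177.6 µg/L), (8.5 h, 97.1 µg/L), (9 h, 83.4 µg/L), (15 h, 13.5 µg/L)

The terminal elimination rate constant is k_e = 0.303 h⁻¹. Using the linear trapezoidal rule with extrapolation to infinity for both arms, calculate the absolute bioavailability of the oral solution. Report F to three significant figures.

F = 0.431

Trapezoidal AUC_0→7.25 (IV):
  [0→4]: (1093.8+325.5)/2 × 4 = 2838.6
  [4→4.25]: (325.5+301.8)/2 × 0.25 = 78.4125
  [4.25→4.75]: (301.8+259.3)/2 × 0.5 = 140.275
  [4.75→5.25]: (259.3+222.9)/2 × 0.5 = 120.55
  [5.25→7.25]: (222.9+121.6)/2 × 2 = 344.5
  Sum = 3522.3375 µg/L·h
IV tail: 121.6/0.303 = 401.320; AUC_iv,0→∞ = 3522.3375 + 401.320 = 3923.6575 µg/L·h
Trapezoidal AUC_0→15 (oral solution):
  [0→0.5]: (0.0+415.6)/2 × 0.5 = 103.9
  [0.5→6.5]: (415.6+177.6)/2 × 6 = 1779.6
  [6.5→8.5]: (177.6+97.1)/2 × 2 = 274.7
  [8.5→9]: (97.1+83.4)/2 × 0.5 = 45.125
  [9→15]: (83.4+13.5)/2 × 6 = 290.7
  Sum = 2494.025 µg/L·h
oral solution tail: 13.5/0.303 = 44.554; AUC_ev,0→∞ = 2494.025 + 44.554 = 2538.579 µg/L·h
F = (AUC_ev/D_ev)/(AUC_iv/D_iv) = (2538.579/37.5)/(3923.6575/25) = 67.69544/156.9463 = 0.4313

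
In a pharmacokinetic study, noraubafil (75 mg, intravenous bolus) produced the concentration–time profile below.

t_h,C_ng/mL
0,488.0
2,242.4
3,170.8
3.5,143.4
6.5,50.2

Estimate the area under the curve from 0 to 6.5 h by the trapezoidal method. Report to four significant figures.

AUC = 1306 ng/mL·h

Trapezoidal AUC_0→6.5:
  [0→2]: (488.0+242.4)/2 × 2 = 730.4
  [2→3]: (242.4+170.8)/2 × 1 = 206.6
  [3→3.5]: (170.8+143.4)/2 × 0.5 = 78.55
  [3.5→6.5]: (143.4+50.2)/2 × 3 = 290.4
  Sum = 1305.95 ng/mL·h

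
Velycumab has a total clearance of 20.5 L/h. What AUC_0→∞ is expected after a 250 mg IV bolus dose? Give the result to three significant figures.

AUC_0→∞ = Dose_iv / CL
        = 250 / 20.5 = 12.1951 mg/L·h

AUC = 12.2 mg/L·h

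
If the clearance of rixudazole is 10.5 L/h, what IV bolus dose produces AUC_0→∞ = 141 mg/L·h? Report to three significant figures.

Dose_iv = CL × AUC_0→∞
     = 10.5 × 141 = 1480.5 mg

Dose = 1480 mg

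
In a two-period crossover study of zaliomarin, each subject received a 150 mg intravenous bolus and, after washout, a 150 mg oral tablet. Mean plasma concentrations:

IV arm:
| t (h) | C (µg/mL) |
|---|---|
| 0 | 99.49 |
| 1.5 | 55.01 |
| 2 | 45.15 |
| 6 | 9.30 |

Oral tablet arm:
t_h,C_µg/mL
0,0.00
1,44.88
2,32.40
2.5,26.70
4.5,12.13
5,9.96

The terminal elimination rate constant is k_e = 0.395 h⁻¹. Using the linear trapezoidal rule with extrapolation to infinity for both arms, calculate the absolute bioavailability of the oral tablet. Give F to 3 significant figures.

F = 0.532

Trapezoidal AUC_0→6 (IV):
  [0→1.5]: (99.49+55.01)/2 × 1.5 = 115.875
  [1.5→2]: (55.01+45.15)/2 × 0.5 = 25.04
  [2→6]: (45.15+9.30)/2 × 4 = 108.9
  Sum = 249.815 µg/mL·h
IV tail: 9.30/0.395 = 23.544; AUC_iv,0→∞ = 249.815 + 23.544 = 273.359 µg/mL·h
Trapezoidal AUC_0→5 (oral tablet):
  [0→1]: (0.00+44.88)/2 × 1 = 22.44
  [1→2]: (44.88+32.40)/2 × 1 = 38.64
  [2→2.5]: (32.40+26.70)/2 × 0.5 = 14.775
  [2.5→4.5]: (26.70+12.13)/2 × 2 = 38.83
  [4.5→5]: (12.13+9.96)/2 × 0.5 = 5.5225
  Sum = 120.2075 µg/mL·h
oral tablet tail: 9.96/0.395 = 25.215; AUC_ev,0→∞ = 120.2075 + 25.215 = 145.4225 µg/mL·h
F = (AUC_ev/D_ev)/(AUC_iv/D_iv) = (145.4225/150)/(273.359/150) = 0.969483/1.82239 = 0.5320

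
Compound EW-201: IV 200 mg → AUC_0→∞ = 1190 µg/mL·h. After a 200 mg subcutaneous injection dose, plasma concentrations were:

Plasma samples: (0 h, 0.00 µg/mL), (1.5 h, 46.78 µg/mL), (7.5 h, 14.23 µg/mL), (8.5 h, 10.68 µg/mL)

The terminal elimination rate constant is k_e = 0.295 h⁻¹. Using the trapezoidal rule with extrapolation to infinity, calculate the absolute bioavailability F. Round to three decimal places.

F = 0.224

Trapezoidal AUC_0→8.5 (subcutaneous injection):
  [0→1.5]: (0.00+46.78)/2 × 1.5 = 35.085
  [1.5→7.5]: (46.78+14.23)/2 × 6 = 183.03
  [7.5→8.5]: (14.23+10.68)/2 × 1 = 12.455
  Sum = 230.57 µg/mL·h
Tail: C_last/k_e = 10.68/0.295 = 36.203
AUC_0→∞ (subcutaneous injection) = 230.57 + 36.203 = 266.773 µg/mL·h
F = (AUC_ev/D_ev)/(AUC_iv/D_iv) = (266.773/200)/(1190/200) = 1.333865/5.95 = 0.2242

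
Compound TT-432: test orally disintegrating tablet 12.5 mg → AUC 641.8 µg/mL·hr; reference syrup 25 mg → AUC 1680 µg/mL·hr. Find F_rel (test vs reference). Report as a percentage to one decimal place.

F_rel = 76.4%

F_rel = (AUC_test/D_test) / (AUC_ref/D_ref)
      = (641.8/12.5) / (1680/25)
      = 51.344 / 67.2 = 0.7640 = 76.40%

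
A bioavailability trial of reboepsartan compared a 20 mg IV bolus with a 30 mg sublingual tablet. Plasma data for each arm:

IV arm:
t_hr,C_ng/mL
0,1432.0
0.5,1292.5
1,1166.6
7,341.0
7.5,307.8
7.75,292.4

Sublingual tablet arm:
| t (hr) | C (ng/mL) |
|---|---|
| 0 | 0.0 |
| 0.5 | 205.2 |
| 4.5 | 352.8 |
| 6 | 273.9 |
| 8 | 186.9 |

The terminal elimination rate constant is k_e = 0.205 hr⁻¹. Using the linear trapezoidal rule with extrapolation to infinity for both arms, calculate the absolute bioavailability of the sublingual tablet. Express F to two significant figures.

Trapezoidal AUC_0→7.75 (IV):
  [0→0.5]: (1432.0+1292.5)/2 × 0.5 = 681.125
  [0.5→1]: (1292.5+1166.6)/2 × 0.5 = 614.775
  [1→7]: (1166.6+341.0)/2 × 6 = 4522.8
  [7→7.5]: (341.0+307.8)/2 × 0.5 = 162.2
  [7.5→7.75]: (307.8+292.4)/2 × 0.25 = 75.025
  Sum = 6055.925 ng/mL·hr
IV tail: 292.4/0.205 = 1426.341; AUC_iv,0→∞ = 6055.925 + 1426.341 = 7482.266 ng/mL·hr
Trapezoidal AUC_0→8 (sublingual tablet):
  [0→0.5]: (0.0+205.2)/2 × 0.5 = 51.3
  [0.5→4.5]: (205.2+352.8)/2 × 4 = 1116.0
  [4.5→6]: (352.8+273.9)/2 × 1.5 = 470.025
  [6→8]: (273.9+186.9)/2 × 2 = 460.8
  Sum = 2098.125 ng/mL·hr
sublingual tablet tail: 186.9/0.205 = 911.707; AUC_ev,0→∞ = 2098.125 + 911.707 = 3009.832 ng/mL·hr
F = (AUC_ev/D_ev)/(AUC_iv/D_iv) = (3009.832/30)/(7482.266/20) = 100.328/374.1133 = 0.2682

F = 0.27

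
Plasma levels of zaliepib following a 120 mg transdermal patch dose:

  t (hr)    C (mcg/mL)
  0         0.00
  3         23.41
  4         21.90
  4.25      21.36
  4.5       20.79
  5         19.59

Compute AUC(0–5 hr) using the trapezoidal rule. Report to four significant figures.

Trapezoidal AUC_0→5:
  [0→3]: (0.00+23.41)/2 × 3 = 35.115
  [3→4]: (23.41+21.90)/2 × 1 = 22.655
  [4→4.25]: (21.90+21.36)/2 × 0.25 = 5.4075
  [4.25→4.5]: (21.36+20.79)/2 × 0.25 = 5.26875
  [4.5→5]: (20.79+19.59)/2 × 0.5 = 10.095
  Sum = 78.54125 mcg/mL·hr

AUC = 78.54 mcg/mL·hr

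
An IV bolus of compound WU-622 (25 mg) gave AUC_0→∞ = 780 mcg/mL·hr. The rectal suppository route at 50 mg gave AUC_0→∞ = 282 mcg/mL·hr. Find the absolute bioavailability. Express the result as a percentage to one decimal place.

F = 18.1%

F = (AUC_ev / D_ev) / (AUC_iv / D_iv)
  = (282/50) / (780/25)
  = 5.64 / 31.2 = 0.1808
  = 18.08%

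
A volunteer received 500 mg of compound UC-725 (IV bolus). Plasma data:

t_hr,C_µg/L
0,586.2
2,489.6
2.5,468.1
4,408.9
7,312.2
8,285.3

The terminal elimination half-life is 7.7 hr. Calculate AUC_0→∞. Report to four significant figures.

Trapezoidal AUC_0→8:
  [0→2]: (586.2+489.6)/2 × 2 = 1075.8
  [2→2.5]: (489.6+468.1)/2 × 0.5 = 239.425
  [2.5→4]: (468.1+408.9)/2 × 1.5 = 657.75
  [4→7]: (408.9+312.2)/2 × 3 = 1081.65
  [7→8]: (312.2+285.3)/2 × 1 = 298.75
  Sum = 3353.375 µg/L·hr
k_e = ln2 / t½ = 0.693147 / 7.7 = 0.0900 hr^-1
Extrapolated tail: C_last / k_e = 285.3 / 0.09 = 3170.000
AUC_0→∞ = 3353.375 + 3170.000 = 6523.375 µg/L·hr

AUC = 6523 µg/L·hr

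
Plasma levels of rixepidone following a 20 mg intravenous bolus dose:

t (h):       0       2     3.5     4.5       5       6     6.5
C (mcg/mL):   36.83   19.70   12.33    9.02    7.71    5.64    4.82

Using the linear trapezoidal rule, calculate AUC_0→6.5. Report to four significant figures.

Trapezoidal AUC_0→6.5:
  [0→2]: (36.83+19.70)/2 × 2 = 56.53
  [2→3.5]: (19.70+12.33)/2 × 1.5 = 24.0225
  [3.5→4.5]: (12.33+9.02)/2 × 1 = 10.675
  [4.5→5]: (9.02+7.71)/2 × 0.5 = 4.1825
  [5→6]: (7.71+5.64)/2 × 1 = 6.675
  [6→6.5]: (5.64+4.82)/2 × 0.5 = 2.615
  Sum = 104.7 mcg/mL·h

AUC = 104.7 mcg/mL·h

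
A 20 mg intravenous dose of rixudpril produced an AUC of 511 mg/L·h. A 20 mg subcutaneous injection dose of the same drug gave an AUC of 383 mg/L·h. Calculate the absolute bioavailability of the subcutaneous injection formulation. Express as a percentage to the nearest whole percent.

F = (AUC_ev / D_ev) / (AUC_iv / D_iv)
  = (383/20) / (511/20)
  = 19.15 / 25.55 = 0.7495
  = 74.95%

F = 75%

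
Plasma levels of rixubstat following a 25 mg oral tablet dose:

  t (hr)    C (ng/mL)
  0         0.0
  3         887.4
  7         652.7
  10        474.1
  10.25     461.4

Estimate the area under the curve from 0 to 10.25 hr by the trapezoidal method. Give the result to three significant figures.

Trapezoidal AUC_0→10.25:
  [0→3]: (0.0+887.4)/2 × 3 = 1331.1
  [3→7]: (887.4+652.7)/2 × 4 = 3080.2
  [7→10]: (652.7+474.1)/2 × 3 = 1690.2
  [10→10.25]: (474.1+461.4)/2 × 0.25 = 116.9375
  Sum = 6218.4375 ng/mL·hr

AUC = 6220 ng/mL·hr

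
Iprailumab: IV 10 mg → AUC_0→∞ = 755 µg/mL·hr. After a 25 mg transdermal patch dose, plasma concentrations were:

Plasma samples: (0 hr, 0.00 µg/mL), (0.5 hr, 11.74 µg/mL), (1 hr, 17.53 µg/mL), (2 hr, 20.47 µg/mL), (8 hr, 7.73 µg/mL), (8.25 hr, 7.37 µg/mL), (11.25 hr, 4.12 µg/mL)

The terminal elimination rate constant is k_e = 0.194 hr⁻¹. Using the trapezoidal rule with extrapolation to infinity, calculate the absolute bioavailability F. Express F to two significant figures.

F = 0.082

Trapezoidal AUC_0→11.25 (transdermal patch):
  [0→0.5]: (0.00+11.74)/2 × 0.5 = 2.935
  [0.5→1]: (11.74+17.53)/2 × 0.5 = 7.3175
  [1→2]: (17.53+20.47)/2 × 1 = 19.0
  [2→8]: (20.47+7.73)/2 × 6 = 84.6
  [8→8.25]: (7.73+7.37)/2 × 0.25 = 1.8875
  [8.25→11.25]: (7.37+4.12)/2 × 3 = 17.235
  Sum = 132.975 µg/mL·hr
Tail: C_last/k_e = 4.12/0.194 = 21.237
AUC_0→∞ (transdermal patch) = 132.975 + 21.237 = 154.212 µg/mL·hr
F = (AUC_ev/D_ev)/(AUC_iv/D_iv) = (154.212/25)/(755/10) = 6.16848/75.5 = 0.0817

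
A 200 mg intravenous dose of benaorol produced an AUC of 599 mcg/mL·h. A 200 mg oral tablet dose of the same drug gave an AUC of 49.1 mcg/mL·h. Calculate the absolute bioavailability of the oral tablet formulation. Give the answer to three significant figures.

F = (AUC_ev / D_ev) / (AUC_iv / D_iv)
  = (49.1/200) / (599/200)
  = 0.2455 / 2.995 = 0.0820

F = 0.0820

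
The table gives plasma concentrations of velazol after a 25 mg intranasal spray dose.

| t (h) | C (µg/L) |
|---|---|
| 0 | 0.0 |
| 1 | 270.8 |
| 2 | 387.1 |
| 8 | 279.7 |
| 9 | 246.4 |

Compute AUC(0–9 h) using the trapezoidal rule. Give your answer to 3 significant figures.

AUC = 2730 µg/L·h

Trapezoidal AUC_0→9:
  [0→1]: (0.0+270.8)/2 × 1 = 135.4
  [1→2]: (270.8+387.1)/2 × 1 = 328.95
  [2→8]: (387.1+279.7)/2 × 6 = 2000.4
  [8→9]: (279.7+246.4)/2 × 1 = 263.05
  Sum = 2727.8 µg/L·h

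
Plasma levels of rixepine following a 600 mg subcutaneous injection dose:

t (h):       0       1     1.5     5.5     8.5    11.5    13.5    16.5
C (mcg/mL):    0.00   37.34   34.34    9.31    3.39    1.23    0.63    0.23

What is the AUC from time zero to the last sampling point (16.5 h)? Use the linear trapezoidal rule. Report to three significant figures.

AUC = 153 mcg/mL·h

Trapezoidal AUC_0→16.5:
  [0→1]: (0.00+37.34)/2 × 1 = 18.67
  [1→1.5]: (37.34+34.34)/2 × 0.5 = 17.92
  [1.5→5.5]: (34.34+9.31)/2 × 4 = 87.3
  [5.5→8.5]: (9.31+3.39)/2 × 3 = 19.05
  [8.5→11.5]: (3.39+1.23)/2 × 3 = 6.93
  [11.5→13.5]: (1.23+0.63)/2 × 2 = 1.86
  [13.5→16.5]: (0.63+0.23)/2 × 3 = 1.29
  Sum = 153.02 mcg/mL·h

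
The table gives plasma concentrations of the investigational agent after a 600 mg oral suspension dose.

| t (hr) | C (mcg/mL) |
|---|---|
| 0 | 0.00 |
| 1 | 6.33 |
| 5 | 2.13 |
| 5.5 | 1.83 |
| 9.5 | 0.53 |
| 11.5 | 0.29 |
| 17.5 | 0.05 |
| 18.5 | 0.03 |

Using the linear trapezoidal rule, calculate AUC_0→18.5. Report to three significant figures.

AUC = 27.7 mcg/mL·hr

Trapezoidal AUC_0→18.5:
  [0→1]: (0.00+6.33)/2 × 1 = 3.165
  [1→5]: (6.33+2.13)/2 × 4 = 16.92
  [5→5.5]: (2.13+1.83)/2 × 0.5 = 0.99
  [5.5→9.5]: (1.83+0.53)/2 × 4 = 4.72
  [9.5→11.5]: (0.53+0.29)/2 × 2 = 0.82
  [11.5→17.5]: (0.29+0.05)/2 × 6 = 1.02
  [17.5→18.5]: (0.05+0.03)/2 × 1 = 0.04
  Sum = 27.675 mcg/mL·hr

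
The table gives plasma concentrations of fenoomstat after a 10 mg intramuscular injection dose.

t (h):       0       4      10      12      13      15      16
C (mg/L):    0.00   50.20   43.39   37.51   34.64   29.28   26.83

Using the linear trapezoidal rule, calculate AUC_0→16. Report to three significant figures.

Trapezoidal AUC_0→16:
  [0→4]: (0.00+50.20)/2 × 4 = 100.4
  [4→10]: (50.20+43.39)/2 × 6 = 280.77
  [10→12]: (43.39+37.51)/2 × 2 = 80.9
  [12→13]: (37.51+34.64)/2 × 1 = 36.075
  [13→15]: (34.64+29.28)/2 × 2 = 63.92
  [15→16]: (29.28+26.83)/2 × 1 = 28.055
  Sum = 590.12 mg/L·h

AUC = 590 mg/L·h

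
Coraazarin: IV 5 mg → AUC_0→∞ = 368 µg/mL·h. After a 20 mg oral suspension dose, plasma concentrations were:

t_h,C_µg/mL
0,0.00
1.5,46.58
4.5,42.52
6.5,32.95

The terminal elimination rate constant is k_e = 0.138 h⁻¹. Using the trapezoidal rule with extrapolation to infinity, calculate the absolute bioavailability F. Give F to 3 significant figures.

F = 0.328

Trapezoidal AUC_0→6.5 (oral suspension):
  [0→1.5]: (0.00+46.58)/2 × 1.5 = 34.935
  [1.5→4.5]: (46.58+42.52)/2 × 3 = 133.65
  [4.5→6.5]: (42.52+32.95)/2 × 2 = 75.47
  Sum = 244.055 µg/mL·h
Tail: C_last/k_e = 32.95/0.138 = 238.768
AUC_0→∞ (oral suspension) = 244.055 + 238.768 = 482.823 µg/mL·h
F = (AUC_ev/D_ev)/(AUC_iv/D_iv) = (482.823/20)/(368/5) = 24.14115/73.6 = 0.3280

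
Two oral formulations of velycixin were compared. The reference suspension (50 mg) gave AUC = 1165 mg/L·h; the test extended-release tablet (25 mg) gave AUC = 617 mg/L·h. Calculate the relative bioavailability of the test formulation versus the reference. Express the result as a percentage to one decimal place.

F_rel = 105.9%

F_rel = (AUC_test/D_test) / (AUC_ref/D_ref)
      = (617/25) / (1165/50)
      = 24.68 / 23.3 = 1.0592 = 105.92%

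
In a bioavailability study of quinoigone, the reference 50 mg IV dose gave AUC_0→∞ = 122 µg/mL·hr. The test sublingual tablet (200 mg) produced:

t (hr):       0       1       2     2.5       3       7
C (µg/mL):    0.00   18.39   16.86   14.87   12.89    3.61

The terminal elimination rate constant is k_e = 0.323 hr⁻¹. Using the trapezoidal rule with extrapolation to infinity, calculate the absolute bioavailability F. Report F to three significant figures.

Trapezoidal AUC_0→7 (sublingual tablet):
  [0→1]: (0.00+18.39)/2 × 1 = 9.195
  [1→2]: (18.39+16.86)/2 × 1 = 17.625
  [2→2.5]: (16.86+14.87)/2 × 0.5 = 7.9325
  [2.5→3]: (14.87+12.89)/2 × 0.5 = 6.94
  [3→7]: (12.89+3.61)/2 × 4 = 33.0
  Sum = 74.6925 µg/mL·hr
Tail: C_last/k_e = 3.61/0.323 = 11.176
AUC_0→∞ (sublingual tablet) = 74.6925 + 11.176 = 85.8685 µg/mL·hr
F = (AUC_ev/D_ev)/(AUC_iv/D_iv) = (85.8685/200)/(122/50) = 0.4293425/2.44 = 0.1760

F = 0.176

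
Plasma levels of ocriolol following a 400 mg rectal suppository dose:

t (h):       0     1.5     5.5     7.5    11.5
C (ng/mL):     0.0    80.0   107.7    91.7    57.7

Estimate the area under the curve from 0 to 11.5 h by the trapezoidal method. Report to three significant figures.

AUC = 934 ng/mL·h

Trapezoidal AUC_0→11.5:
  [0→1.5]: (0.0+80.0)/2 × 1.5 = 60.0
  [1.5→5.5]: (80.0+107.7)/2 × 4 = 375.4
  [5.5→7.5]: (107.7+91.7)/2 × 2 = 199.4
  [7.5→11.5]: (91.7+57.7)/2 × 4 = 298.8
  Sum = 933.6 ng/mL·h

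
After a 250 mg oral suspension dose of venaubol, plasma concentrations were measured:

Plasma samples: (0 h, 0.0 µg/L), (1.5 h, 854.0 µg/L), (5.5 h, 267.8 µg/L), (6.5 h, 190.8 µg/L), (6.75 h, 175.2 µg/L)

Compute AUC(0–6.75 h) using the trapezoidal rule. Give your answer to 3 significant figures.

AUC = 3160 µg/L·h

Trapezoidal AUC_0→6.75:
  [0→1.5]: (0.0+854.0)/2 × 1.5 = 640.5
  [1.5→5.5]: (854.0+267.8)/2 × 4 = 2243.6
  [5.5→6.5]: (267.8+190.8)/2 × 1 = 229.3
  [6.5→6.75]: (190.8+175.2)/2 × 0.25 = 45.75
  Sum = 3159.15 µg/L·h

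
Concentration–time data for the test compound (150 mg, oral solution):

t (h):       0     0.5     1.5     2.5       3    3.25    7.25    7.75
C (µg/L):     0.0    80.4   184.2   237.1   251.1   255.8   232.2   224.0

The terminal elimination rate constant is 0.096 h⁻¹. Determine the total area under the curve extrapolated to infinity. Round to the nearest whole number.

Trapezoidal AUC_0→7.75:
  [0→0.5]: (0.0+80.4)/2 × 0.5 = 20.1
  [0.5→1.5]: (80.4+184.2)/2 × 1 = 132.3
  [1.5→2.5]: (184.2+237.1)/2 × 1 = 210.65
  [2.5→3]: (237.1+251.1)/2 × 0.5 = 122.05
  [3→3.25]: (251.1+255.8)/2 × 0.25 = 63.3625
  [3.25→7.25]: (255.8+232.2)/2 × 4 = 976.0
  [7.25→7.75]: (232.2+224.0)/2 × 0.5 = 114.05
  Sum = 1638.5125 µg/L·h
Extrapolated tail: C_last / k_e = 224.0 / 0.096 = 2333.333
AUC_0→∞ = 1638.5125 + 2333.333 = 3971.8455 µg/L·h

AUC = 3972 µg/L·h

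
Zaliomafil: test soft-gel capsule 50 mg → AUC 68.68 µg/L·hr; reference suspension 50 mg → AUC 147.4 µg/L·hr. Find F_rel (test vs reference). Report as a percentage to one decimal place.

F_rel = (AUC_test/D_test) / (AUC_ref/D_ref)
      = (68.68/50) / (147.4/50)
      = 1.3736 / 2.948 = 0.4659 = 46.59%

F_rel = 46.6%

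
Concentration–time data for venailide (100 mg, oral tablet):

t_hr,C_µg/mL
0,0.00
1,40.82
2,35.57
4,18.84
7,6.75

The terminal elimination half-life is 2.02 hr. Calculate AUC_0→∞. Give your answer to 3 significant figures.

Trapezoidal AUC_0→7:
  [0→1]: (0.00+40.82)/2 × 1 = 20.41
  [1→2]: (40.82+35.57)/2 × 1 = 38.195
  [2→4]: (35.57+18.84)/2 × 2 = 54.41
  [4→7]: (18.84+6.75)/2 × 3 = 38.385
  Sum = 151.4 µg/mL·hr
k_e = ln2 / t½ = 0.693147 / 2.02 = 0.3431 hr^-1
Extrapolated tail: C_last / k_e = 6.75 / 0.3431 = 19.674
AUC_0→∞ = 151.4 + 19.674 = 171.074 µg/mL·hr

AUC = 171 µg/mL·hr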